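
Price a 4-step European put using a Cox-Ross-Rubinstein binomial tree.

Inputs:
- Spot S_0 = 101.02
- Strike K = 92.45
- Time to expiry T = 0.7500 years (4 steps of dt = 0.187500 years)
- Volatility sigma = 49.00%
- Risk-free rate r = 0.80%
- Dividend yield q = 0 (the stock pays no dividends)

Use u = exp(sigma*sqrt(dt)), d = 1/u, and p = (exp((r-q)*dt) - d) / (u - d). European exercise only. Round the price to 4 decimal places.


dt = T/N = 0.187500
u = exp(sigma*sqrt(dt)) = 1.236366; d = 1/u = 0.808822
p = (exp((r-q)*dt) - d) / (u - d) = 0.450665
Discount per step: exp(-r*dt) = 0.998501
Stock lattice S(k, i) with i counting down-moves:
  k=0: S(0,0) = 101.0200
  k=1: S(1,0) = 124.8977; S(1,1) = 81.7072
  k=2: S(2,0) = 154.4192; S(2,1) = 101.0200; S(2,2) = 66.0866
  k=3: S(3,0) = 190.9186; S(3,1) = 124.8977; S(3,2) = 81.7072; S(3,3) = 53.4523
  k=4: S(4,0) = 236.0452; S(4,1) = 154.4192; S(4,2) = 101.0200; S(4,3) = 66.0866; S(4,4) = 43.2334
Terminal payoffs V(N, i) = max(K - S_T, 0):
  V(4,0) = 0.000000; V(4,1) = 0.000000; V(4,2) = 0.000000; V(4,3) = 26.363396; V(4,4) = 49.216588
Backward induction: V(k, i) = exp(-r*dt) * [p * V(k+1, i) + (1-p) * V(k+1, i+1)].
  V(3,0) = exp(-r*dt) * [p*0.000000 + (1-p)*0.000000] = 0.000000
  V(3,1) = exp(-r*dt) * [p*0.000000 + (1-p)*0.000000] = 0.000000
  V(3,2) = exp(-r*dt) * [p*0.000000 + (1-p)*26.363396] = 14.460626
  V(3,3) = exp(-r*dt) * [p*26.363396 + (1-p)*49.216588] = 38.859119
  V(2,0) = exp(-r*dt) * [p*0.000000 + (1-p)*0.000000] = 0.000000
  V(2,1) = exp(-r*dt) * [p*0.000000 + (1-p)*14.460626] = 7.931820
  V(2,2) = exp(-r*dt) * [p*14.460626 + (1-p)*38.859119] = 27.821806
  V(1,0) = exp(-r*dt) * [p*0.000000 + (1-p)*7.931820] = 4.350695
  V(1,1) = exp(-r*dt) * [p*7.931820 + (1-p)*27.821806] = 18.829818
  V(0,0) = exp(-r*dt) * [p*4.350695 + (1-p)*18.829818] = 12.286139

Answer: Price = V(0,0) = 12.2861


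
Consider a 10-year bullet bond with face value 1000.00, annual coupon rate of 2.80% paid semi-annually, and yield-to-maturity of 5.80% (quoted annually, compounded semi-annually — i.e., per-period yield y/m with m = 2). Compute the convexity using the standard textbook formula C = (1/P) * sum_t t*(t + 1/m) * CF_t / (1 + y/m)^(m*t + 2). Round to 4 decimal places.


Answer: Convexity = 80.8140

Derivation:
Coupon per period c = face * coupon_rate / m = 14.000000
Periods per year m = 2; per-period yield y/m = 0.029000
Number of cashflows N = 20
Cashflows (t years, CF_t, discount factor 1/(1+y/m)^(m*t), PV):
  t = 0.5000: CF_t = 14.000000, DF = 0.971817, PV = 13.605442
  t = 1.0000: CF_t = 14.000000, DF = 0.944429, PV = 13.222004
  t = 1.5000: CF_t = 14.000000, DF = 0.917812, PV = 12.849372
  t = 2.0000: CF_t = 14.000000, DF = 0.891946, PV = 12.487242
  t = 2.5000: CF_t = 14.000000, DF = 0.866808, PV = 12.135318
  t = 3.0000: CF_t = 14.000000, DF = 0.842379, PV = 11.793312
  t = 3.5000: CF_t = 14.000000, DF = 0.818639, PV = 11.460945
  t = 4.0000: CF_t = 14.000000, DF = 0.795567, PV = 11.137944
  t = 4.5000: CF_t = 14.000000, DF = 0.773146, PV = 10.824047
  t = 5.0000: CF_t = 14.000000, DF = 0.751357, PV = 10.518996
  t = 5.5000: CF_t = 14.000000, DF = 0.730182, PV = 10.222542
  t = 6.0000: CF_t = 14.000000, DF = 0.709603, PV = 9.934443
  t = 6.5000: CF_t = 14.000000, DF = 0.689605, PV = 9.654464
  t = 7.0000: CF_t = 14.000000, DF = 0.670170, PV = 9.382375
  t = 7.5000: CF_t = 14.000000, DF = 0.651282, PV = 9.117954
  t = 8.0000: CF_t = 14.000000, DF = 0.632928, PV = 8.860986
  t = 8.5000: CF_t = 14.000000, DF = 0.615090, PV = 8.611259
  t = 9.0000: CF_t = 14.000000, DF = 0.597755, PV = 8.368571
  t = 9.5000: CF_t = 14.000000, DF = 0.580909, PV = 8.132722
  t = 10.0000: CF_t = 1014.000000, DF = 0.564537, PV = 572.440642
Price P = sum_t PV_t = 774.760580
Convexity numerator sum_t t*(t + 1/m) * CF_t / (1+y/m)^(m*t + 2):
  t = 0.5000: term = 6.424686
  t = 1.0000: term = 18.730863
  t = 1.5000: term = 36.405954
  t = 2.0000: term = 58.966560
  t = 2.5000: term = 85.957084
  t = 3.0000: term = 116.948414
  t = 3.5000: term = 151.536656
  t = 4.0000: term = 189.341927
  t = 4.5000: term = 230.007200
  t = 5.0000: term = 273.197193
  t = 5.5000: term = 318.597309
  t = 6.0000: term = 365.912627
  t = 6.5000: term = 414.866924
  t = 7.0000: term = 465.201753
  t = 7.5000: term = 516.675556
  t = 8.0000: term = 569.062808
  t = 8.5000: term = 622.153216
  t = 9.0000: term = 675.750935
  t = 9.5000: term = 729.673831
  t = 10.0000: term = 56766.093643
Convexity = (1/P) * sum = 62611.505139 / 774.760580 = 80.814005


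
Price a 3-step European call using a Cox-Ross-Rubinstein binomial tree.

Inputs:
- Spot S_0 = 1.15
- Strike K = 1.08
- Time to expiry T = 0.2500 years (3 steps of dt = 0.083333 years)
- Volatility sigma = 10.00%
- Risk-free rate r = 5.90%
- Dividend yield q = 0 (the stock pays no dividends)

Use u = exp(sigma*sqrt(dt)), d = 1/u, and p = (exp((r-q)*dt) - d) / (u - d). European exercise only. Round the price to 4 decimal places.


dt = T/N = 0.083333
u = exp(sigma*sqrt(dt)) = 1.029288; d = 1/u = 0.971545
p = (exp((r-q)*dt) - d) / (u - d) = 0.578141
Discount per step: exp(-r*dt) = 0.995095
Stock lattice S(k, i) with i counting down-moves:
  k=0: S(0,0) = 1.1500
  k=1: S(1,0) = 1.1837; S(1,1) = 1.1173
  k=2: S(2,0) = 1.2183; S(2,1) = 1.1500; S(2,2) = 1.0855
  k=3: S(3,0) = 1.2540; S(3,1) = 1.1837; S(3,2) = 1.1173; S(3,3) = 1.0546
Terminal payoffs V(N, i) = max(S_T - K, 0):
  V(3,0) = 0.174033; V(3,1) = 0.103681; V(3,2) = 0.037277; V(3,3) = 0.000000
Backward induction: V(k, i) = exp(-r*dt) * [p * V(k+1, i) + (1-p) * V(k+1, i+1)].
  V(2,0) = exp(-r*dt) * [p*0.174033 + (1-p)*0.103681] = 0.143646
  V(2,1) = exp(-r*dt) * [p*0.103681 + (1-p)*0.037277] = 0.075297
  V(2,2) = exp(-r*dt) * [p*0.037277 + (1-p)*0.000000] = 0.021446
  V(1,0) = exp(-r*dt) * [p*0.143646 + (1-p)*0.075297] = 0.114249
  V(1,1) = exp(-r*dt) * [p*0.075297 + (1-p)*0.021446] = 0.052321
  V(0,0) = exp(-r*dt) * [p*0.114249 + (1-p)*0.052321] = 0.087692

Answer: Price = V(0,0) = 0.0877


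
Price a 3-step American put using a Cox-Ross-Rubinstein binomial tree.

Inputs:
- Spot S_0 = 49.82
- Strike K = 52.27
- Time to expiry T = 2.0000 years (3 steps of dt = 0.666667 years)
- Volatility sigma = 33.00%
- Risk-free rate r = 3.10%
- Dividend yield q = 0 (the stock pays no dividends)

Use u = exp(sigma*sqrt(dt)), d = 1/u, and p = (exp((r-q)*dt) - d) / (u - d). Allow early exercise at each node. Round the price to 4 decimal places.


Answer: Price = V(0,0) = 9.7437

Derivation:
dt = T/N = 0.666667
u = exp(sigma*sqrt(dt)) = 1.309236; d = 1/u = 0.763804
p = (exp((r-q)*dt) - d) / (u - d) = 0.471328
Discount per step: exp(-r*dt) = 0.979545
Stock lattice S(k, i) with i counting down-moves:
  k=0: S(0,0) = 49.8200
  k=1: S(1,0) = 65.2261; S(1,1) = 38.0527
  k=2: S(2,0) = 85.3964; S(2,1) = 49.8200; S(2,2) = 29.0648
  k=3: S(3,0) = 111.8041; S(3,1) = 65.2261; S(3,2) = 38.0527; S(3,3) = 22.1998
Terminal payoffs V(N, i) = max(K - S_T, 0):
  V(3,0) = 0.000000; V(3,1) = 0.000000; V(3,2) = 14.217277; V(3,3) = 30.070164
Backward induction: V(k, i) = exp(-r*dt) * [p * V(k+1, i) + (1-p) * V(k+1, i+1)]; then take max(V_cont, immediate exercise) for American.
  V(2,0) = exp(-r*dt) * [p*0.000000 + (1-p)*0.000000] = 0.000000; exercise = 0.000000; V(2,0) = max -> 0.000000
  V(2,1) = exp(-r*dt) * [p*0.000000 + (1-p)*14.217277] = 7.362530; exercise = 2.450000; V(2,1) = max -> 7.362530
  V(2,2) = exp(-r*dt) * [p*14.217277 + (1-p)*30.070164] = 22.136012; exercise = 23.205172; V(2,2) = max -> 23.205172
  V(1,0) = exp(-r*dt) * [p*0.000000 + (1-p)*7.362530] = 3.812744; exercise = 0.000000; V(1,0) = max -> 3.812744
  V(1,1) = exp(-r*dt) * [p*7.362530 + (1-p)*23.205172] = 15.416170; exercise = 14.217277; V(1,1) = max -> 15.416170
  V(0,0) = exp(-r*dt) * [p*3.812744 + (1-p)*15.416170] = 9.743682; exercise = 2.450000; V(0,0) = max -> 9.743682


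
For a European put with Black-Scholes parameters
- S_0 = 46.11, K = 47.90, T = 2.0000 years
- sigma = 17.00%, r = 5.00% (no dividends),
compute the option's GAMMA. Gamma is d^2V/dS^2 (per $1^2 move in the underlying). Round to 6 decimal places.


d1 = 0.3777378642; d2 = 0.1373215586
phi(d1) = 0.3714721142; exp(-qT) = 1.0000000000; exp(-rT) = 0.9048374180
Gamma = exp(-qT) * phi(d1) / (S * sigma * sqrt(T)) = 1.0000000000 * 0.3714721142 / (46.1100 * 0.1700 * 1.4142135624) = 0.033509

Answer: Gamma = 0.033509


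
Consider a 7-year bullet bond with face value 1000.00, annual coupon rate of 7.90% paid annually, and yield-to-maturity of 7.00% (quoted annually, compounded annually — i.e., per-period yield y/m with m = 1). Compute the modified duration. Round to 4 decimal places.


Coupon per period c = face * coupon_rate / m = 79.000000
Periods per year m = 1; per-period yield y/m = 0.070000
Number of cashflows N = 7
Cashflows (t years, CF_t, discount factor 1/(1+y/m)^(m*t), PV):
  t = 1.0000: CF_t = 79.000000, DF = 0.934579, PV = 73.831776
  t = 2.0000: CF_t = 79.000000, DF = 0.873439, PV = 69.001660
  t = 3.0000: CF_t = 79.000000, DF = 0.816298, PV = 64.487532
  t = 4.0000: CF_t = 79.000000, DF = 0.762895, PV = 60.268722
  t = 5.0000: CF_t = 79.000000, DF = 0.712986, PV = 56.325908
  t = 6.0000: CF_t = 79.000000, DF = 0.666342, PV = 52.641036
  t = 7.0000: CF_t = 1079.000000, DF = 0.622750, PV = 671.946971
Price P = sum_t PV_t = 1048.503605
First compute Macaulay numerator sum_t t * PV_t:
  t * PV_t at t = 1.0000: 73.831776
  t * PV_t at t = 2.0000: 138.003319
  t * PV_t at t = 3.0000: 193.462597
  t * PV_t at t = 4.0000: 241.074887
  t * PV_t at t = 5.0000: 281.629541
  t * PV_t at t = 6.0000: 315.846214
  t * PV_t at t = 7.0000: 4703.628800
Macaulay duration D = 5947.477134 / 1048.503605 = 5.672348
Modified duration = D / (1 + y/m) = 5.672348 / (1 + 0.070000) = 5.301260

Answer: Modified duration = 5.3013


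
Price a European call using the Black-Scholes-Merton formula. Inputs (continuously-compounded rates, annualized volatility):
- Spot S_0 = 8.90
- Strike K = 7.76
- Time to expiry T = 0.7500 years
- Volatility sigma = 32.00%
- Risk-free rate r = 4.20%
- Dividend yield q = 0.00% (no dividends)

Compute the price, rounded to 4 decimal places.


d1 = (ln(S/K) + (r - q + 0.5*sigma^2) * T) / (sigma * sqrt(T)) = 0.74683484
d2 = d1 - sigma * sqrt(T) = 0.46970671
exp(-rT) = 0.96899096; exp(-qT) = 1.00000000
C = S_0 * exp(-qT) * N(d1) - K * exp(-rT) * N(d2)
N(d1) = 0.77241837; N(d2) = 0.68071771
C = 8.9000 * 1.00000000 * 0.77241837 - 7.7600 * 0.96899096 * 0.68071771 = 1.7560

Answer: Price = 1.7560


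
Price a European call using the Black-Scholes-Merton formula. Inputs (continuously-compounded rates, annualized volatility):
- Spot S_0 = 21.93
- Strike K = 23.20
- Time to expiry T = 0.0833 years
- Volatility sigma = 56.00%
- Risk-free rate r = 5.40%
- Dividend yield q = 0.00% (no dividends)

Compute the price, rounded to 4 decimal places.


d1 = (ln(S/K) + (r - q + 0.5*sigma^2) * T) / (sigma * sqrt(T)) = -0.23967145
d2 = d1 - sigma * sqrt(T) = -0.40129719
exp(-rT) = 0.99551190; exp(-qT) = 1.00000000
C = S_0 * exp(-qT) * N(d1) - K * exp(-rT) * N(d2)
N(d1) = 0.40529248; N(d2) = 0.34410066
C = 21.9300 * 1.00000000 * 0.40529248 - 23.2000 * 0.99551190 * 0.34410066 = 0.9408

Answer: Price = 0.9408


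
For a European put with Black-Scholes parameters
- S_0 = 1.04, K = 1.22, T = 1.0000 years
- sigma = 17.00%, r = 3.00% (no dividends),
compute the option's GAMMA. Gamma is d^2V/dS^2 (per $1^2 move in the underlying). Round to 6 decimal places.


d1 = -0.6775302682; d2 = -0.8475302682
phi(d1) = 0.3171240790; exp(-qT) = 1.0000000000; exp(-rT) = 0.9704455335
Gamma = exp(-qT) * phi(d1) / (S * sigma * sqrt(T)) = 1.0000000000 * 0.3171240790 / (1.0400 * 0.1700 * 1.0000000000) = 1.793688

Answer: Gamma = 1.793688


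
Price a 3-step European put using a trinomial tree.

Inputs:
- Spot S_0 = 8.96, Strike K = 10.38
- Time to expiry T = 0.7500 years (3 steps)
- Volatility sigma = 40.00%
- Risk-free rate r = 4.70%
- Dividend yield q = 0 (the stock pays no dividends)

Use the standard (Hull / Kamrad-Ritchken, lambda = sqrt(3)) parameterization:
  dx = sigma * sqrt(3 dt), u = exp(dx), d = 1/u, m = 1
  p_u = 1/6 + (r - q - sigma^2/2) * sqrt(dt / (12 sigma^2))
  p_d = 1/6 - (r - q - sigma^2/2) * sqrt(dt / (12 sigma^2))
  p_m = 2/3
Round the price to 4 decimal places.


Answer: Price = V(0,0) = 1.9477

Derivation:
dt = T/N = 0.250000; dx = sigma*sqrt(3*dt) = 0.346410
u = exp(dx) = 1.413982; d = 1/u = 0.707222
p_u = 0.154759, p_m = 0.666667, p_d = 0.178575
Discount per step: exp(-r*dt) = 0.988319
Stock lattice S(k, j) with j the centered position index:
  k=0: S(0,+0) = 8.9600
  k=1: S(1,-1) = 6.3367; S(1,+0) = 8.9600; S(1,+1) = 12.6693
  k=2: S(2,-2) = 4.4815; S(2,-1) = 6.3367; S(2,+0) = 8.9600; S(2,+1) = 12.6693; S(2,+2) = 17.9141
  k=3: S(3,-3) = 3.1694; S(3,-2) = 4.4815; S(3,-1) = 6.3367; S(3,+0) = 8.9600; S(3,+1) = 12.6693; S(3,+2) = 17.9141; S(3,+3) = 25.3303
Terminal payoffs V(N, j) = max(K - S_T, 0):
  V(3,-3) = 7.210608; V(3,-2) = 5.898535; V(3,-1) = 4.043288; V(3,+0) = 1.420000; V(3,+1) = 0.000000; V(3,+2) = 0.000000; V(3,+3) = 0.000000
Backward induction: V(k, j) = exp(-r*dt) * [p_u * V(k+1, j+1) + p_m * V(k+1, j) + p_d * V(k+1, j-1)]
  V(2,-2) = exp(-r*dt) * [p_u*4.043288 + p_m*5.898535 + p_d*7.210608] = 5.777437
  V(2,-1) = exp(-r*dt) * [p_u*1.420000 + p_m*4.043288 + p_d*5.898535] = 3.922252
  V(2,+0) = exp(-r*dt) * [p_u*0.000000 + p_m*1.420000 + p_d*4.043288] = 1.649202
  V(2,+1) = exp(-r*dt) * [p_u*0.000000 + p_m*0.000000 + p_d*1.420000] = 0.250614
  V(2,+2) = exp(-r*dt) * [p_u*0.000000 + p_m*0.000000 + p_d*0.000000] = 0.000000
  V(1,-1) = exp(-r*dt) * [p_u*1.649202 + p_m*3.922252 + p_d*5.777437] = 3.856189
  V(1,+0) = exp(-r*dt) * [p_u*0.250614 + p_m*1.649202 + p_d*3.922252] = 1.817189
  V(1,+1) = exp(-r*dt) * [p_u*0.000000 + p_m*0.250614 + p_d*1.649202] = 0.456189
  V(0,+0) = exp(-r*dt) * [p_u*0.456189 + p_m*1.817189 + p_d*3.856189] = 1.947656


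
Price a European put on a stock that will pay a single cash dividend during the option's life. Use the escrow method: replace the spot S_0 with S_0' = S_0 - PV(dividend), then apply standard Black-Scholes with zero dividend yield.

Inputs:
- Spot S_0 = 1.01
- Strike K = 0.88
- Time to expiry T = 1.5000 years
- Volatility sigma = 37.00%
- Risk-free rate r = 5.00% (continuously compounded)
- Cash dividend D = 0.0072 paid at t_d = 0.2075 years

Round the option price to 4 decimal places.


Answer: Price = 0.0860

Derivation:
PV(D) = D * exp(-r * t_d) = 0.0072 * 0.98967863 = 0.00712569
S_0' = S_0 - PV(D) = 1.0100 - 0.00712569 = 1.00287431
d1 = (ln(S_0'/K) + (r + sigma^2/2)*T) / (sigma*sqrt(T)) = 0.68051363
d2 = d1 - sigma*sqrt(T) = 0.22735802
exp(-rT) = 0.92774349
N(-d1) = 0.24808965; N(-d2) = 0.41007268
P = K * exp(-rT) * N(-d2) - S_0' * N(-d1) = 0.8800 * 0.92774349 * 0.41007268 - 1.00287431 * 0.24808965 = 0.0860


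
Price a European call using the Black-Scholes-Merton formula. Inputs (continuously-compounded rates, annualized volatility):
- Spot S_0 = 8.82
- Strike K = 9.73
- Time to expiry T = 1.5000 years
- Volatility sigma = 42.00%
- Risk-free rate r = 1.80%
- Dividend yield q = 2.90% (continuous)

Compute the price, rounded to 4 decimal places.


Answer: Price = 1.3490

Derivation:
d1 = (ln(S/K) + (r - q + 0.5*sigma^2) * T) / (sigma * sqrt(T)) = 0.03423060
d2 = d1 - sigma * sqrt(T) = -0.48016225
exp(-rT) = 0.97336124; exp(-qT) = 0.95743255
C = S_0 * exp(-qT) * N(d1) - K * exp(-rT) * N(d2)
N(d1) = 0.51365337; N(d2) = 0.31555601
C = 8.8200 * 0.95743255 * 0.51365337 - 9.7300 * 0.97336124 * 0.31555601 = 1.3490


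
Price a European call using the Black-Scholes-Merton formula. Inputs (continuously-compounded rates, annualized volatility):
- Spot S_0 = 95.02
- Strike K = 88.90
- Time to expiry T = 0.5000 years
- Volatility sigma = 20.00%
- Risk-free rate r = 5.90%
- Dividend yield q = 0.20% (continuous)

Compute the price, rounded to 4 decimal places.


Answer: Price = 10.5230

Derivation:
d1 = (ln(S/K) + (r - q + 0.5*sigma^2) * T) / (sigma * sqrt(T)) = 0.74299424
d2 = d1 - sigma * sqrt(T) = 0.60157288
exp(-rT) = 0.97093088; exp(-qT) = 0.99900050
C = S_0 * exp(-qT) * N(d1) - K * exp(-rT) * N(d2)
N(d1) = 0.77125742; N(d2) = 0.72627076
C = 95.0200 * 0.99900050 * 0.77125742 - 88.9000 * 0.97093088 * 0.72627076 = 10.5230


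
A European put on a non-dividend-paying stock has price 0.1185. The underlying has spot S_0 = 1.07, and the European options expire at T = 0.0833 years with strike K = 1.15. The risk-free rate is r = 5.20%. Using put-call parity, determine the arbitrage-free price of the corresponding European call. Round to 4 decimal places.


Answer: Call price = 0.0435

Derivation:
Put-call parity: C - P = S_0 * exp(-qT) - K * exp(-rT).
S_0 * exp(-qT) = 1.0700 * 1.00000000 = 1.07000000
K * exp(-rT) = 1.1500 * 0.99567777 = 1.14502943
C = P + S*exp(-qT) - K*exp(-rT)
C = 0.1185 + 1.07000000 - 1.14502943 = 0.0435


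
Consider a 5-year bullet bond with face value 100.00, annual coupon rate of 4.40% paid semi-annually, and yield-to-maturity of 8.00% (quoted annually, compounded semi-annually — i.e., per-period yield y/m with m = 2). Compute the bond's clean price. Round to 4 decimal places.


Answer: Price = 85.4004

Derivation:
Coupon per period c = face * coupon_rate / m = 2.200000
Periods per year m = 2; per-period yield y/m = 0.040000
Number of cashflows N = 10
Cashflows (t years, CF_t, discount factor 1/(1+y/m)^(m*t), PV):
  t = 0.5000: CF_t = 2.200000, DF = 0.961538, PV = 2.115385
  t = 1.0000: CF_t = 2.200000, DF = 0.924556, PV = 2.034024
  t = 1.5000: CF_t = 2.200000, DF = 0.888996, PV = 1.955792
  t = 2.0000: CF_t = 2.200000, DF = 0.854804, PV = 1.880569
  t = 2.5000: CF_t = 2.200000, DF = 0.821927, PV = 1.808240
  t = 3.0000: CF_t = 2.200000, DF = 0.790315, PV = 1.738692
  t = 3.5000: CF_t = 2.200000, DF = 0.759918, PV = 1.671819
  t = 4.0000: CF_t = 2.200000, DF = 0.730690, PV = 1.607518
  t = 4.5000: CF_t = 2.200000, DF = 0.702587, PV = 1.545691
  t = 5.0000: CF_t = 102.200000, DF = 0.675564, PV = 69.042658
Price P = sum_t PV_t = 85.400388


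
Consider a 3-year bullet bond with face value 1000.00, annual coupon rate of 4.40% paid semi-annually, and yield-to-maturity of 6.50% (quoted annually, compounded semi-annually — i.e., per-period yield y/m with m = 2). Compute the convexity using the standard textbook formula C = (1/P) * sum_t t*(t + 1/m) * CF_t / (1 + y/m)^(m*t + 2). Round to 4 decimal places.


Answer: Convexity = 9.1421

Derivation:
Coupon per period c = face * coupon_rate / m = 22.000000
Periods per year m = 2; per-period yield y/m = 0.032500
Number of cashflows N = 6
Cashflows (t years, CF_t, discount factor 1/(1+y/m)^(m*t), PV):
  t = 0.5000: CF_t = 22.000000, DF = 0.968523, PV = 21.307506
  t = 1.0000: CF_t = 22.000000, DF = 0.938037, PV = 20.636810
  t = 1.5000: CF_t = 22.000000, DF = 0.908510, PV = 19.987225
  t = 2.0000: CF_t = 22.000000, DF = 0.879913, PV = 19.358087
  t = 2.5000: CF_t = 22.000000, DF = 0.852216, PV = 18.748753
  t = 3.0000: CF_t = 1022.000000, DF = 0.825391, PV = 843.549425
Price P = sum_t PV_t = 943.587806
Convexity numerator sum_t t*(t + 1/m) * CF_t / (1+y/m)^(m*t + 2):
  t = 0.5000: term = 9.993612
  t = 1.0000: term = 29.037131
  t = 1.5000: term = 56.246258
  t = 2.0000: term = 90.792991
  t = 2.5000: term = 131.902650
  t = 3.0000: term = 8308.444291
Convexity = (1/P) * sum = 8626.416934 / 943.587806 = 9.142145


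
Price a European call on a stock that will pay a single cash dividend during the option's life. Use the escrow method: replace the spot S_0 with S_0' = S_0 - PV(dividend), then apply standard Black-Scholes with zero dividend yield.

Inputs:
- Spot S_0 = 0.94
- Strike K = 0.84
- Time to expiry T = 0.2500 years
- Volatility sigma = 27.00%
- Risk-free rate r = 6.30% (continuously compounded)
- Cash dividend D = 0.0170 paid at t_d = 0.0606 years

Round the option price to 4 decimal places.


Answer: Price = 0.1100

Derivation:
PV(D) = D * exp(-r * t_d) = 0.0170 * 0.99618948 = 0.01693522
S_0' = S_0 - PV(D) = 0.9400 - 0.01693522 = 0.92306478
d1 = (ln(S_0'/K) + (r + sigma^2/2)*T) / (sigma*sqrt(T)) = 0.88266684
d2 = d1 - sigma*sqrt(T) = 0.74766684
exp(-rT) = 0.98437338
N(d1) = 0.81129185; N(d2) = 0.77266943
C = S_0' * N(d1) - K * exp(-rT) * N(d2) = 0.92306478 * 0.81129185 - 0.8400 * 0.98437338 * 0.77266943 = 0.1100


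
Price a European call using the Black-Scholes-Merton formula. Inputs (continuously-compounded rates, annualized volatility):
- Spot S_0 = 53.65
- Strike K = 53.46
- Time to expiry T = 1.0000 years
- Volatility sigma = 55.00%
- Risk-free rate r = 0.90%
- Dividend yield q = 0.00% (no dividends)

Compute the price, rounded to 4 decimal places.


d1 = (ln(S/K) + (r - q + 0.5*sigma^2) * T) / (sigma * sqrt(T)) = 0.29781411
d2 = d1 - sigma * sqrt(T) = -0.25218589
exp(-rT) = 0.99104038; exp(-qT) = 1.00000000
C = S_0 * exp(-qT) * N(d1) - K * exp(-rT) * N(d2)
N(d1) = 0.61707748; N(d2) = 0.40044869
C = 53.6500 * 1.00000000 * 0.61707748 - 53.4600 * 0.99104038 * 0.40044869 = 11.8900

Answer: Price = 11.8900


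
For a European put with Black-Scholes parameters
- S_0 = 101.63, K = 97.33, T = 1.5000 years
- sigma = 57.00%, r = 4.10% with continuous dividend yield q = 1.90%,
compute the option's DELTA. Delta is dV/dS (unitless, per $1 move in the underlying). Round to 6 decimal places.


Answer: Delta = -0.314300

Derivation:
d1 = 0.4582501124; d2 = -0.2398544643
phi(d1) = 0.3591787455; exp(-qT) = 0.9719022941; exp(-rT) = 0.9403529457
N(-d1) = 0.3233863804
Delta = -exp(-qT) * N(-d1) = -0.9719022941 * 0.3233863804 = -0.314300


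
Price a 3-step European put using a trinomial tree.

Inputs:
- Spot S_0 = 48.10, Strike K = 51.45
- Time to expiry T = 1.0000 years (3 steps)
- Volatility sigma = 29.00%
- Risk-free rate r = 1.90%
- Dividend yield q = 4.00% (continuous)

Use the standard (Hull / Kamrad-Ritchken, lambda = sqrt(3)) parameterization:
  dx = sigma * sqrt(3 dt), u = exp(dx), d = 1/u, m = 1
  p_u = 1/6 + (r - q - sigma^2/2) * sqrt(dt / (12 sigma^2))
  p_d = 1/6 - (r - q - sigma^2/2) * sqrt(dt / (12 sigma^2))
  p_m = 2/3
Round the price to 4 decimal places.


Answer: Price = V(0,0) = 7.9070

Derivation:
dt = T/N = 0.333333; dx = sigma*sqrt(3*dt) = 0.290000
u = exp(dx) = 1.336427; d = 1/u = 0.748264
p_u = 0.130431, p_m = 0.666667, p_d = 0.202902
Discount per step: exp(-r*dt) = 0.993687
Stock lattice S(k, j) with j the centered position index:
  k=0: S(0,+0) = 48.1000
  k=1: S(1,-1) = 35.9915; S(1,+0) = 48.1000; S(1,+1) = 64.2822
  k=2: S(2,-2) = 26.9311; S(2,-1) = 35.9915; S(2,+0) = 48.1000; S(2,+1) = 64.2822; S(2,+2) = 85.9084
  k=3: S(3,-3) = 20.1516; S(3,-2) = 26.9311; S(3,-1) = 35.9915; S(3,+0) = 48.1000; S(3,+1) = 64.2822; S(3,+2) = 85.9084; S(3,+3) = 114.8104
Terminal payoffs V(N, j) = max(K - S_T, 0):
  V(3,-3) = 31.298430; V(3,-2) = 24.518889; V(3,-1) = 15.458522; V(3,+0) = 3.350000; V(3,+1) = 0.000000; V(3,+2) = 0.000000; V(3,+3) = 0.000000
Backward induction: V(k, j) = exp(-r*dt) * [p_u * V(k+1, j+1) + p_m * V(k+1, j) + p_d * V(k+1, j-1)]
  V(2,-2) = exp(-r*dt) * [p_u*15.458522 + p_m*24.518889 + p_d*31.298430] = 24.556701
  V(2,-1) = exp(-r*dt) * [p_u*3.350000 + p_m*15.458522 + p_d*24.518889] = 15.618334
  V(2,+0) = exp(-r*dt) * [p_u*0.000000 + p_m*3.350000 + p_d*15.458522] = 5.336001
  V(2,+1) = exp(-r*dt) * [p_u*0.000000 + p_m*0.000000 + p_d*3.350000] = 0.675431
  V(2,+2) = exp(-r*dt) * [p_u*0.000000 + p_m*0.000000 + p_d*0.000000] = 0.000000
  V(1,-1) = exp(-r*dt) * [p_u*5.336001 + p_m*15.618334 + p_d*24.556701] = 15.989228
  V(1,+0) = exp(-r*dt) * [p_u*0.675431 + p_m*5.336001 + p_d*15.618334] = 6.771406
  V(1,+1) = exp(-r*dt) * [p_u*0.000000 + p_m*0.675431 + p_d*5.336001] = 1.523296
  V(0,+0) = exp(-r*dt) * [p_u*1.523296 + p_m*6.771406 + p_d*15.989228] = 7.906970


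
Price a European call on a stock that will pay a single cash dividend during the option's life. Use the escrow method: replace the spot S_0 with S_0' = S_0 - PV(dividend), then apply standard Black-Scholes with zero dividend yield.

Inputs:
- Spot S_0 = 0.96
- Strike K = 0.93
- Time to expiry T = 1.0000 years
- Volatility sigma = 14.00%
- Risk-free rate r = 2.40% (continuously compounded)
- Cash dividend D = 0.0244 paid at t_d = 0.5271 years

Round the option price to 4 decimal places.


Answer: Price = 0.0666

Derivation:
PV(D) = D * exp(-r * t_d) = 0.0244 * 0.98742928 = 0.02409327
S_0' = S_0 - PV(D) = 0.9600 - 0.02409327 = 0.93590673
d1 = (ln(S_0'/K) + (r + sigma^2/2)*T) / (sigma*sqrt(T)) = 0.28665167
d2 = d1 - sigma*sqrt(T) = 0.14665167
exp(-rT) = 0.97628571
N(d1) = 0.61281047; N(d2) = 0.55829651
C = S_0' * N(d1) - K * exp(-rT) * N(d2) = 0.93590673 * 0.61281047 - 0.9300 * 0.97628571 * 0.55829651 = 0.0666


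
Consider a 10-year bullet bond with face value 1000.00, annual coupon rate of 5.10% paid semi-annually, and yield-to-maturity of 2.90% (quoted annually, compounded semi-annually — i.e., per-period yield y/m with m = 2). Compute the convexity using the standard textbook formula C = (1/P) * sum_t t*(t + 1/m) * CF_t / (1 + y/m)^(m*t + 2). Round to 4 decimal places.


Answer: Convexity = 77.1908

Derivation:
Coupon per period c = face * coupon_rate / m = 25.500000
Periods per year m = 2; per-period yield y/m = 0.014500
Number of cashflows N = 20
Cashflows (t years, CF_t, discount factor 1/(1+y/m)^(m*t), PV):
  t = 0.5000: CF_t = 25.500000, DF = 0.985707, PV = 25.135535
  t = 1.0000: CF_t = 25.500000, DF = 0.971619, PV = 24.776279
  t = 1.5000: CF_t = 25.500000, DF = 0.957732, PV = 24.422157
  t = 2.0000: CF_t = 25.500000, DF = 0.944043, PV = 24.073098
  t = 2.5000: CF_t = 25.500000, DF = 0.930550, PV = 23.729027
  t = 3.0000: CF_t = 25.500000, DF = 0.917250, PV = 23.389873
  t = 3.5000: CF_t = 25.500000, DF = 0.904140, PV = 23.055568
  t = 4.0000: CF_t = 25.500000, DF = 0.891217, PV = 22.726040
  t = 4.5000: CF_t = 25.500000, DF = 0.878479, PV = 22.401222
  t = 5.0000: CF_t = 25.500000, DF = 0.865923, PV = 22.081047
  t = 5.5000: CF_t = 25.500000, DF = 0.853547, PV = 21.765448
  t = 6.0000: CF_t = 25.500000, DF = 0.841347, PV = 21.454360
  t = 6.5000: CF_t = 25.500000, DF = 0.829322, PV = 21.147718
  t = 7.0000: CF_t = 25.500000, DF = 0.817469, PV = 20.845459
  t = 7.5000: CF_t = 25.500000, DF = 0.805785, PV = 20.547520
  t = 8.0000: CF_t = 25.500000, DF = 0.794268, PV = 20.253839
  t = 8.5000: CF_t = 25.500000, DF = 0.782916, PV = 19.964356
  t = 9.0000: CF_t = 25.500000, DF = 0.771726, PV = 19.679010
  t = 9.5000: CF_t = 25.500000, DF = 0.760696, PV = 19.397743
  t = 10.0000: CF_t = 1025.500000, DF = 0.749823, PV = 768.943867
Price P = sum_t PV_t = 1189.789167
Convexity numerator sum_t t*(t + 1/m) * CF_t / (1+y/m)^(m*t + 2):
  t = 0.5000: term = 12.211079
  t = 1.0000: term = 36.109646
  t = 1.5000: term = 71.187080
  t = 2.0000: term = 116.949367
  t = 2.5000: term = 172.916758
  t = 3.0000: term = 238.623422
  t = 3.5000: term = 313.617114
  t = 4.0000: term = 397.458850
  t = 4.5000: term = 489.722585
  t = 5.0000: term = 589.994900
  t = 5.5000: term = 697.874697
  t = 6.0000: term = 812.972899
  t = 6.5000: term = 934.912156
  t = 7.0000: term = 1063.326560
  t = 7.5000: term = 1197.861365
  t = 8.0000: term = 1338.172709
  t = 8.5000: term = 1483.927351
  t = 9.0000: term = 1634.802404
  t = 9.5000: term = 1790.485082
  t = 10.0000: term = 78447.631102
Convexity = (1/P) * sum = 91840.757126 / 1189.789167 = 77.190783


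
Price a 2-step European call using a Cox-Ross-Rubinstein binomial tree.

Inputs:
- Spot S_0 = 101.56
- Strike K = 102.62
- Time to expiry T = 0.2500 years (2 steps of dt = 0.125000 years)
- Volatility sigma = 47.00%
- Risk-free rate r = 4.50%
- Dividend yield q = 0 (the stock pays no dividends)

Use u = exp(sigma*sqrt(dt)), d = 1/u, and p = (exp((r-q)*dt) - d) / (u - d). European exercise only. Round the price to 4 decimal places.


dt = T/N = 0.125000
u = exp(sigma*sqrt(dt)) = 1.180774; d = 1/u = 0.846902
p = (exp((r-q)*dt) - d) / (u - d) = 0.475448
Discount per step: exp(-r*dt) = 0.994391
Stock lattice S(k, i) with i counting down-moves:
  k=0: S(0,0) = 101.5600
  k=1: S(1,0) = 119.9194; S(1,1) = 86.0114
  k=2: S(2,0) = 141.5977; S(2,1) = 101.5600; S(2,2) = 72.8432
Terminal payoffs V(N, i) = max(S_T - K, 0):
  V(2,0) = 38.977701; V(2,1) = 0.000000; V(2,2) = 0.000000
Backward induction: V(k, i) = exp(-r*dt) * [p * V(k+1, i) + (1-p) * V(k+1, i+1)].
  V(1,0) = exp(-r*dt) * [p*38.977701 + (1-p)*0.000000] = 18.427923
  V(1,1) = exp(-r*dt) * [p*0.000000 + (1-p)*0.000000] = 0.000000
  V(0,0) = exp(-r*dt) * [p*18.427923 + (1-p)*0.000000] = 8.712375

Answer: Price = V(0,0) = 8.7124


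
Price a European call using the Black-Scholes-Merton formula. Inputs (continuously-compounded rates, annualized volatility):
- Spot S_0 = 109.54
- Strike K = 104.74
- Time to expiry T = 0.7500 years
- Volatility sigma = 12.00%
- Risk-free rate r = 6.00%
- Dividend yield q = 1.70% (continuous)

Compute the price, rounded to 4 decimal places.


Answer: Price = 9.4594

Derivation:
d1 = (ln(S/K) + (r - q + 0.5*sigma^2) * T) / (sigma * sqrt(T)) = 0.79345912
d2 = d1 - sigma * sqrt(T) = 0.68953607
exp(-rT) = 0.95599748; exp(-qT) = 0.98733094
C = S_0 * exp(-qT) * N(d1) - K * exp(-rT) * N(d2)
N(d1) = 0.78624481; N(d2) = 0.75475701
C = 109.5400 * 0.98733094 * 0.78624481 - 104.7400 * 0.95599748 * 0.75475701 = 9.4594


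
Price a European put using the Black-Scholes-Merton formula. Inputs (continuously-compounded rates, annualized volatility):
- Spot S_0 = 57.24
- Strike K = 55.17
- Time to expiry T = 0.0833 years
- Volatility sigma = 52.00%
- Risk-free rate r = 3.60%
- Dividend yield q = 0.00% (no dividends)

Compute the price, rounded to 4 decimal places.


Answer: Price = 2.3568

Derivation:
d1 = (ln(S/K) + (r - q + 0.5*sigma^2) * T) / (sigma * sqrt(T)) = 0.34044664
d2 = d1 - sigma * sqrt(T) = 0.19036560
exp(-rT) = 0.99700569; exp(-qT) = 1.00000000
P = K * exp(-rT) * N(-d2) - S_0 * exp(-qT) * N(-d1)
N(-d1) = 0.36676010; N(-d2) = 0.42451133
P = 55.1700 * 0.99700569 * 0.42451133 - 57.2400 * 1.00000000 * 0.36676010 = 2.3568


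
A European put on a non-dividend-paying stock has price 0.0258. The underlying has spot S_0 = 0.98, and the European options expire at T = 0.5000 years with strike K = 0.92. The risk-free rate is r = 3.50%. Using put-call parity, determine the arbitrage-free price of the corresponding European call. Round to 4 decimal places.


Answer: Call price = 0.1018

Derivation:
Put-call parity: C - P = S_0 * exp(-qT) - K * exp(-rT).
S_0 * exp(-qT) = 0.9800 * 1.00000000 = 0.98000000
K * exp(-rT) = 0.9200 * 0.98265224 = 0.90404006
C = P + S*exp(-qT) - K*exp(-rT)
C = 0.0258 + 0.98000000 - 0.90404006 = 0.1018


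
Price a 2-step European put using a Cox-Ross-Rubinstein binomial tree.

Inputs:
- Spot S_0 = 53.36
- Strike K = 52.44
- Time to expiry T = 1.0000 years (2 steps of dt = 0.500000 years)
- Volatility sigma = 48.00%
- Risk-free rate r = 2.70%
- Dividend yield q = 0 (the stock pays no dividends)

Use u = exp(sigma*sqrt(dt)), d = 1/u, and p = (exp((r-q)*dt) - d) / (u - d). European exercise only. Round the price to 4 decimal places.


Answer: Price = V(0,0) = 7.8680

Derivation:
dt = T/N = 0.500000
u = exp(sigma*sqrt(dt)) = 1.404121; d = 1/u = 0.712189
p = (exp((r-q)*dt) - d) / (u - d) = 0.435595
Discount per step: exp(-r*dt) = 0.986591
Stock lattice S(k, i) with i counting down-moves:
  k=0: S(0,0) = 53.3600
  k=1: S(1,0) = 74.9239; S(1,1) = 38.0024
  k=2: S(2,0) = 105.2022; S(2,1) = 53.3600; S(2,2) = 27.0649
Terminal payoffs V(N, i) = max(K - S_T, 0):
  V(2,0) = 0.000000; V(2,1) = 0.000000; V(2,2) = 25.375067
Backward induction: V(k, i) = exp(-r*dt) * [p * V(k+1, i) + (1-p) * V(k+1, i+1)].
  V(1,0) = exp(-r*dt) * [p*0.000000 + (1-p)*0.000000] = 0.000000
  V(1,1) = exp(-r*dt) * [p*0.000000 + (1-p)*25.375067] = 14.129760
  V(0,0) = exp(-r*dt) * [p*0.000000 + (1-p)*14.129760] = 7.867964


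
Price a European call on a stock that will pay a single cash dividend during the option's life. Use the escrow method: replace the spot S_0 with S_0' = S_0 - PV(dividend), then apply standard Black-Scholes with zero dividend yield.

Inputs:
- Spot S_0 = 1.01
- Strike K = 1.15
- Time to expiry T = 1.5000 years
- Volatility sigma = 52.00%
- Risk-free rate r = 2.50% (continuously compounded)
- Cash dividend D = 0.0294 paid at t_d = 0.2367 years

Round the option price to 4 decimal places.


PV(D) = D * exp(-r * t_d) = 0.0294 * 0.99409997 = 0.02922654
S_0' = S_0 - PV(D) = 1.0100 - 0.02922654 = 0.98077346
d1 = (ln(S_0'/K) + (r + sigma^2/2)*T) / (sigma*sqrt(T)) = 0.12738019
d2 = d1 - sigma*sqrt(T) = -0.50948714
exp(-rT) = 0.96319442
N(d1) = 0.55068025; N(d2) = 0.30520541
C = S_0' * N(d1) - K * exp(-rT) * N(d2) = 0.98077346 * 0.55068025 - 1.1500 * 0.96319442 * 0.30520541 = 0.2020

Answer: Price = 0.2020


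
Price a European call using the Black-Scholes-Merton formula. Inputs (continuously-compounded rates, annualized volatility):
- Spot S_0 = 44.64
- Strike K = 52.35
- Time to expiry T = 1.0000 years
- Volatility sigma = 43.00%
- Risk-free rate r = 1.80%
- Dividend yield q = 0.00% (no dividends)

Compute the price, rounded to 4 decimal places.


Answer: Price = 5.2179

Derivation:
d1 = (ln(S/K) + (r - q + 0.5*sigma^2) * T) / (sigma * sqrt(T)) = -0.11365493
d2 = d1 - sigma * sqrt(T) = -0.54365493
exp(-rT) = 0.98216103; exp(-qT) = 1.00000000
C = S_0 * exp(-qT) * N(d1) - K * exp(-rT) * N(d2)
N(d1) = 0.45475567; N(d2) = 0.29333948
C = 44.6400 * 1.00000000 * 0.45475567 - 52.3500 * 0.98216103 * 0.29333948 = 5.2179


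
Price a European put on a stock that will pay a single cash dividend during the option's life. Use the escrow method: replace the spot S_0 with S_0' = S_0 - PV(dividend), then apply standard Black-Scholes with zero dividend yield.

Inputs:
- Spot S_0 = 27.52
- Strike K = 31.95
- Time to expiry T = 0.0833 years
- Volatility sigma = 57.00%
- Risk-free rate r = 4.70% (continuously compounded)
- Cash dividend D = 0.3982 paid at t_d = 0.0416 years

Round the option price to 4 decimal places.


Answer: Price = 5.1264

Derivation:
PV(D) = D * exp(-r * t_d) = 0.3982 * 0.99804671 = 0.39742220
S_0' = S_0 - PV(D) = 27.5200 - 0.39742220 = 27.12257780
d1 = (ln(S_0'/K) + (r + sigma^2/2)*T) / (sigma*sqrt(T)) = -0.88965280
d2 = d1 - sigma*sqrt(T) = -1.05416472
exp(-rT) = 0.99609255
N(-d1) = 0.81317383; N(-d2) = 0.85409624
P = K * exp(-rT) * N(-d2) - S_0' * N(-d1) = 31.9500 * 0.99609255 * 0.85409624 - 27.12257780 * 0.81317383 = 5.1264


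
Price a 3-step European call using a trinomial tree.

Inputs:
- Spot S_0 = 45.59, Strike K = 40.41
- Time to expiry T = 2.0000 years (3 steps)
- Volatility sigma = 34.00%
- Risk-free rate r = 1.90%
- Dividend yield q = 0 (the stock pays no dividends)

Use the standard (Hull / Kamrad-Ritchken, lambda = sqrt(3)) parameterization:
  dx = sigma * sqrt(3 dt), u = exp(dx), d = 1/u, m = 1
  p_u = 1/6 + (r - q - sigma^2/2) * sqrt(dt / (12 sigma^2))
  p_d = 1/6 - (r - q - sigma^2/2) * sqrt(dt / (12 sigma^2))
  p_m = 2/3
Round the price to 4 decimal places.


dt = T/N = 0.666667; dx = sigma*sqrt(3*dt) = 0.480833
u = exp(dx) = 1.617421; d = 1/u = 0.618268
p_u = 0.139769, p_m = 0.666667, p_d = 0.193564
Discount per step: exp(-r*dt) = 0.987413
Stock lattice S(k, j) with j the centered position index:
  k=0: S(0,+0) = 45.5900
  k=1: S(1,-1) = 28.1869; S(1,+0) = 45.5900; S(1,+1) = 73.7382
  k=2: S(2,-2) = 17.4270; S(2,-1) = 28.1869; S(2,+0) = 45.5900; S(2,+1) = 73.7382; S(2,+2) = 119.2657
  k=3: S(3,-3) = 10.7746; S(3,-2) = 17.4270; S(3,-1) = 28.1869; S(3,+0) = 45.5900; S(3,+1) = 73.7382; S(3,+2) = 119.2657; S(3,+3) = 192.9028
Terminal payoffs V(N, j) = max(S_T - K, 0):
  V(3,-3) = 0.000000; V(3,-2) = 0.000000; V(3,-1) = 0.000000; V(3,+0) = 5.180000; V(3,+1) = 33.328202; V(3,+2) = 78.855681; V(3,+3) = 152.492760
Backward induction: V(k, j) = exp(-r*dt) * [p_u * V(k+1, j+1) + p_m * V(k+1, j) + p_d * V(k+1, j-1)]
  V(2,-2) = exp(-r*dt) * [p_u*0.000000 + p_m*0.000000 + p_d*0.000000] = 0.000000
  V(2,-1) = exp(-r*dt) * [p_u*5.180000 + p_m*0.000000 + p_d*0.000000] = 0.714890
  V(2,+0) = exp(-r*dt) * [p_u*33.328202 + p_m*5.180000 + p_d*0.000000] = 8.009480
  V(2,+1) = exp(-r*dt) * [p_u*78.855681 + p_m*33.328202 + p_d*5.180000] = 33.812026
  V(2,+2) = exp(-r*dt) * [p_u*152.492760 + p_m*78.855681 + p_d*33.328202] = 79.324188
  V(1,-1) = exp(-r*dt) * [p_u*8.009480 + p_m*0.714890 + p_d*0.000000] = 1.575980
  V(1,+0) = exp(-r*dt) * [p_u*33.812026 + p_m*8.009480 + p_d*0.714890] = 10.075465
  V(1,+1) = exp(-r*dt) * [p_u*79.324188 + p_m*33.812026 + p_d*8.009480] = 34.735966
  V(0,+0) = exp(-r*dt) * [p_u*34.735966 + p_m*10.075465 + p_d*1.575980] = 11.727544

Answer: Price = V(0,0) = 11.7275


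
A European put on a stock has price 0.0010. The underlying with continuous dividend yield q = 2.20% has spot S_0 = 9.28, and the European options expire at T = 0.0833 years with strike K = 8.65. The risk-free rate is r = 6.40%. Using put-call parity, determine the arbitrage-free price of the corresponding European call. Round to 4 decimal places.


Answer: Call price = 0.6600

Derivation:
Put-call parity: C - P = S_0 * exp(-qT) - K * exp(-rT).
S_0 * exp(-qT) = 9.2800 * 0.99816908 = 9.26300905
K * exp(-rT) = 8.6500 * 0.99468299 = 8.60400783
C = P + S*exp(-qT) - K*exp(-rT)
C = 0.0010 + 9.26300905 - 8.60400783 = 0.6600


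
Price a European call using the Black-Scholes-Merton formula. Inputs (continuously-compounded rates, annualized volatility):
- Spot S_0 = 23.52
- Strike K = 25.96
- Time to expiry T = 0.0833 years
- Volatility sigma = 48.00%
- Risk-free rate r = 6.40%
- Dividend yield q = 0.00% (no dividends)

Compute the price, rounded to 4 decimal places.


Answer: Price = 0.5090

Derivation:
d1 = (ln(S/K) + (r - q + 0.5*sigma^2) * T) / (sigma * sqrt(T)) = -0.60473955
d2 = d1 - sigma * sqrt(T) = -0.74327589
exp(-rT) = 0.99468299; exp(-qT) = 1.00000000
C = S_0 * exp(-qT) * N(d1) - K * exp(-rT) * N(d2)
N(d1) = 0.27267603; N(d2) = 0.22865733
C = 23.5200 * 1.00000000 * 0.27267603 - 25.9600 * 0.99468299 * 0.22865733 = 0.5090


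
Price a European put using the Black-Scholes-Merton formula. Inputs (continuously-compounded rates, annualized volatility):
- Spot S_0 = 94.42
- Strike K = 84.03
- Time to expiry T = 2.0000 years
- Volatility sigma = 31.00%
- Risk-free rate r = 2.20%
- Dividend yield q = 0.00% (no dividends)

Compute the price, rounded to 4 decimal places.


Answer: Price = 9.1514

Derivation:
d1 = (ln(S/K) + (r - q + 0.5*sigma^2) * T) / (sigma * sqrt(T)) = 0.58548222
d2 = d1 - sigma * sqrt(T) = 0.14707601
exp(-rT) = 0.95695396; exp(-qT) = 1.00000000
P = K * exp(-rT) * N(-d2) - S_0 * exp(-qT) * N(-d1)
N(-d1) = 0.27911176; N(-d2) = 0.44153601
P = 84.0300 * 0.95695396 * 0.44153601 - 94.4200 * 1.00000000 * 0.27911176 = 9.1514


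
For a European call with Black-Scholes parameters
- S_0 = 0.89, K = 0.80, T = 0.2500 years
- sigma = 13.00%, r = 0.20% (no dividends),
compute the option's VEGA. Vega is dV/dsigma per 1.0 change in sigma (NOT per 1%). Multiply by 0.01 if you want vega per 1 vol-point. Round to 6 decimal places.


Answer: Vega = 0.043266

Derivation:
d1 = 1.6803420778; d2 = 1.6153420778
phi(d1) = 0.0972263725; exp(-qT) = 1.0000000000; exp(-rT) = 0.9995001250
Vega = S * exp(-qT) * phi(d1) * sqrt(T) = 0.8900 * 1.0000000000 * 0.0972263725 * 0.5000000000 = 0.043266


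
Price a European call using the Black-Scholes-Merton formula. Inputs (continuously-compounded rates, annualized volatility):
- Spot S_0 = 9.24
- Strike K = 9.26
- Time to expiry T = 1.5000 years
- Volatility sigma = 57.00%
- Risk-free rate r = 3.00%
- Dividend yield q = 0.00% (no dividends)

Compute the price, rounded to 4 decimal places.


d1 = (ln(S/K) + (r - q + 0.5*sigma^2) * T) / (sigma * sqrt(T)) = 0.41041535
d2 = d1 - sigma * sqrt(T) = -0.28768922
exp(-rT) = 0.95599748; exp(-qT) = 1.00000000
C = S_0 * exp(-qT) * N(d1) - K * exp(-rT) * N(d2)
N(d1) = 0.65924936; N(d2) = 0.38679232
C = 9.2400 * 1.00000000 * 0.65924936 - 9.2600 * 0.95599748 * 0.38679232 = 2.6674

Answer: Price = 2.6674


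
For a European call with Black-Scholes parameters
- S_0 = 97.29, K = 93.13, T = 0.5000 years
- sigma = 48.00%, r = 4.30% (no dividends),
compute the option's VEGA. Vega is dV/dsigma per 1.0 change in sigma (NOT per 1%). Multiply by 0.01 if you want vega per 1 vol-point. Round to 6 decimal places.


d1 = 0.3618025055; d2 = 0.0223912506
phi(d1) = 0.3736674457; exp(-qT) = 1.0000000000; exp(-rT) = 0.9787294775
Vega = S * exp(-qT) * phi(d1) * sqrt(T) = 97.2900 * 1.0000000000 * 0.3736674457 * 0.7071067812 = 25.706235

Answer: Vega = 25.706235


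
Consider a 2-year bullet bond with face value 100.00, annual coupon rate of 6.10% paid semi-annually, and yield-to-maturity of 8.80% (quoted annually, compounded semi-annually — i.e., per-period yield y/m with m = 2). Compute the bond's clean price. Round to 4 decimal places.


Coupon per period c = face * coupon_rate / m = 3.050000
Periods per year m = 2; per-period yield y/m = 0.044000
Number of cashflows N = 4
Cashflows (t years, CF_t, discount factor 1/(1+y/m)^(m*t), PV):
  t = 0.5000: CF_t = 3.050000, DF = 0.957854, PV = 2.921456
  t = 1.0000: CF_t = 3.050000, DF = 0.917485, PV = 2.798329
  t = 1.5000: CF_t = 3.050000, DF = 0.878817, PV = 2.680392
  t = 2.0000: CF_t = 103.050000, DF = 0.841779, PV = 86.745310
Price P = sum_t PV_t = 95.145487

Answer: Price = 95.1455
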